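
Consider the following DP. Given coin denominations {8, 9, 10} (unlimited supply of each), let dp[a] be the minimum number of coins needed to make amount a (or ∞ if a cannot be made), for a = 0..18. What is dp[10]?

 a  0  1  2  3  4  5  6  7  8  9 10 11 12 13 14 15 16 17 18
dp  0  -  -  -  -  -  -  -  1  1  1  -  -  -  -  -  2  2  2
(- denotes ∞ / unreachable)

1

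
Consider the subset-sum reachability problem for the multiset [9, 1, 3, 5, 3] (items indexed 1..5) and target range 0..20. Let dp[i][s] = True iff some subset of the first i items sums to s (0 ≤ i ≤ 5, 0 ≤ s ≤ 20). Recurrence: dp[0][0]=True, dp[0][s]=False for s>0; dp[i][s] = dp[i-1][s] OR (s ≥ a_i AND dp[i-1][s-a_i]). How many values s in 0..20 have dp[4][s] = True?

15

i\s   0   1   2   3   4   5   6   7   8   9  10  11  12  13  14  15  16  17  18  19  20
  0   T   F   F   F   F   F   F   F   F   F   F   F   F   F   F   F   F   F   F   F   F
  1   T   F   F   F   F   F   F   F   F   T   F   F   F   F   F   F   F   F   F   F   F
  2   T   T   F   F   F   F   F   F   F   T   T   F   F   F   F   F   F   F   F   F   F
  3   T   T   F   T   T   F   F   F   F   T   T   F   T   T   F   F   F   F   F   F   F
  4   T   T   F   T   T   T   T   F   T   T   T   F   T   T   T   T   F   T   T   F   F
  5   T   T   F   T   T   T   T   T   T   T   T   T   T   T   T   T   T   T   T   F   T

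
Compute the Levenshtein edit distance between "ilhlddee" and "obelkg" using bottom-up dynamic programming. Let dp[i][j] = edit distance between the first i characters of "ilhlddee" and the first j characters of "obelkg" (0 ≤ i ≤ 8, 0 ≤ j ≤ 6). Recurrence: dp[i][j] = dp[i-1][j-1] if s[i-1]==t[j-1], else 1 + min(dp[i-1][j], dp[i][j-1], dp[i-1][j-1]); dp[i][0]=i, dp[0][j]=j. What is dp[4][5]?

   ''  o  b  e  l  k  g
''  0  1  2  3  4  5  6
 i  1  1  2  3  4  5  6
 l  2  2  2  3  3  4  5
 h  3  3  3  3  4  4  5
 l  4  4  4  4  3  4  5
 d  5  5  5  5  4  4  5
 d  6  6  6  6  5  5  5
 e  7  7  7  6  6  6  6
 e  8  8  8  7  7  7  7

4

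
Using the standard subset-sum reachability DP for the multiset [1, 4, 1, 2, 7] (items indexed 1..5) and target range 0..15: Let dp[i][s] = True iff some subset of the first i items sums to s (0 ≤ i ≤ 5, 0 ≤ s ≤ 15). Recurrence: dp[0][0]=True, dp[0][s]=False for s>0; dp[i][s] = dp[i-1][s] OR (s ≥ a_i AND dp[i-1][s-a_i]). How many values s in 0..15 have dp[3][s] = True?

6

i\s   0   1   2   3   4   5   6   7   8   9  10  11  12  13  14  15
  0   T   F   F   F   F   F   F   F   F   F   F   F   F   F   F   F
  1   T   T   F   F   F   F   F   F   F   F   F   F   F   F   F   F
  2   T   T   F   F   T   T   F   F   F   F   F   F   F   F   F   F
  3   T   T   T   F   T   T   T   F   F   F   F   F   F   F   F   F
  4   T   T   T   T   T   T   T   T   T   F   F   F   F   F   F   F
  5   T   T   T   T   T   T   T   T   T   T   T   T   T   T   T   T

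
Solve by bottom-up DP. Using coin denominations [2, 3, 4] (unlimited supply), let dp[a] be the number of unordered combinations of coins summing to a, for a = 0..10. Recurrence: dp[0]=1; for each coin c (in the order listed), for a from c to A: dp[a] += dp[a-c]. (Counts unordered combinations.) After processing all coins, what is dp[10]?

5

after  coin     0     1     2     3     4     5     6     7     8     9    10
          2     1     0     1     0     1     0     1     0     1     0     1
          3     1     0     1     1     1     1     2     1     2     2     2
          4     1     0     1     1     2     1     3     2     4     3     5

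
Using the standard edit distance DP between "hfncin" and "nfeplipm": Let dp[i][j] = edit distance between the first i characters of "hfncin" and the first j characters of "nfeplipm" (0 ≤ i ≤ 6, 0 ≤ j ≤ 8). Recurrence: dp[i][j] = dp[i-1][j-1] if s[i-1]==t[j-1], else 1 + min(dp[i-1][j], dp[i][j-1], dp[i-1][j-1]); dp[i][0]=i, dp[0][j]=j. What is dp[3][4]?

   ''  n  f  e  p  l  i  p  m
''  0  1  2  3  4  5  6  7  8
 h  1  1  2  3  4  5  6  7  8
 f  2  2  1  2  3  4  5  6  7
 n  3  2  2  2  3  4  5  6  7
 c  4  3  3  3  3  4  5  6  7
 i  5  4  4  4  4  4  4  5  6
 n  6  5  5  5  5  5  5  5  6

3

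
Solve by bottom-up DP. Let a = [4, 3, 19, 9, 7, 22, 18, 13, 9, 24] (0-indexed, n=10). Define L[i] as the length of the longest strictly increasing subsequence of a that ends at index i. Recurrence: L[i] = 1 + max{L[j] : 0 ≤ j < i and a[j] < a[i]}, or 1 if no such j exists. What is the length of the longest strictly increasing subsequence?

4

   i    0    1    2    3    4    5    6    7    8    9
a[i]    4    3   19    9    7   22   18   13    9   24
L[i]    1    1    2    2    2    3    3    3    3    4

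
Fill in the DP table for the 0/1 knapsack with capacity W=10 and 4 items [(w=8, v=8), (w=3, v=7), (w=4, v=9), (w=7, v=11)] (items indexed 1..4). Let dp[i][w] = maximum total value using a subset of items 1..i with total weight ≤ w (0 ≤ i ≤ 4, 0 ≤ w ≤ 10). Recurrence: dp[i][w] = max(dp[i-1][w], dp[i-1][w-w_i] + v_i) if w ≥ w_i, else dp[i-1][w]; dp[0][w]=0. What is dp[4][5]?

i\w   0   1   2   3   4   5   6   7   8   9  10
  0   0   0   0   0   0   0   0   0   0   0   0
  1   0   0   0   0   0   0   0   0   8   8   8
  2   0   0   0   7   7   7   7   7   8   8   8
  3   0   0   0   7   9   9   9  16  16  16  16
  4   0   0   0   7   9   9   9  16  16  16  18

9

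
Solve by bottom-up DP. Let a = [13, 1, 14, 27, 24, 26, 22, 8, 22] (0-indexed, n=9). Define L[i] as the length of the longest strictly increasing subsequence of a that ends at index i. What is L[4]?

   i    0    1    2    3    4    5    6    7    8
a[i]   13    1   14   27   24   26   22    8   22
L[i]    1    1    2    3    3    4    3    2    3

3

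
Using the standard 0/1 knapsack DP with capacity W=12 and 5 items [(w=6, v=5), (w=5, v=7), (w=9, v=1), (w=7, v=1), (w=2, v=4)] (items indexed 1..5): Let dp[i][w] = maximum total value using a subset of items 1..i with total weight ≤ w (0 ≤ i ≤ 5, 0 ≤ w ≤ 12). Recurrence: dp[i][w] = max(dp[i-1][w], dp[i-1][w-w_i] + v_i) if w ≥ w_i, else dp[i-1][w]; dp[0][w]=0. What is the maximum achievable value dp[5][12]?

12

i\w   0   1   2   3   4   5   6   7   8   9  10  11  12
  0   0   0   0   0   0   0   0   0   0   0   0   0   0
  1   0   0   0   0   0   0   5   5   5   5   5   5   5
  2   0   0   0   0   0   7   7   7   7   7   7  12  12
  3   0   0   0   0   0   7   7   7   7   7   7  12  12
  4   0   0   0   0   0   7   7   7   7   7   7  12  12
  5   0   0   4   4   4   7   7  11  11  11  11  12  12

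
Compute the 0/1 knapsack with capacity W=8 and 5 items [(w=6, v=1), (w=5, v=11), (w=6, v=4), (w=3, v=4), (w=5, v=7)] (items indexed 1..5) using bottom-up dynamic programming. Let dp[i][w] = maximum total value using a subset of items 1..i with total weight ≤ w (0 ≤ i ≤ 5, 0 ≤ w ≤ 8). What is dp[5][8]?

i\w   0   1   2   3   4   5   6   7   8
  0   0   0   0   0   0   0   0   0   0
  1   0   0   0   0   0   0   1   1   1
  2   0   0   0   0   0  11  11  11  11
  3   0   0   0   0   0  11  11  11  11
  4   0   0   0   4   4  11  11  11  15
  5   0   0   0   4   4  11  11  11  15

15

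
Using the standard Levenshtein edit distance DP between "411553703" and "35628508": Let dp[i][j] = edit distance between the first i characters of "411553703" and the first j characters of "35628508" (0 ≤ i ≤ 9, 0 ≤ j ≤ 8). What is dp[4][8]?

   ''  3  5  6  2  8  5  0  8
''  0  1  2  3  4  5  6  7  8
 4  1  1  2  3  4  5  6  7  8
 1  2  2  2  3  4  5  6  7  8
 1  3  3  3  3  4  5  6  7  8
 5  4  4  3  4  4  5  5  6  7
 5  5  5  4  4  5  5  5  6  7
 3  6  5  5  5  5  6  6  6  7
 7  7  6  6  6  6  6  7  7  7
 0  8  7  7  7  7  7  7  7  8
 3  9  8  8  8  8  8  8  8  8

7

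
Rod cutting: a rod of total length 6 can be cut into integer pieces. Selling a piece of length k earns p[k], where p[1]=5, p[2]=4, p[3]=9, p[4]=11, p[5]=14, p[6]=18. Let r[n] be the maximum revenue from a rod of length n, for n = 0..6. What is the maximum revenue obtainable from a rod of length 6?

30

   n    0    1    2    3    4    5    6
r[n]    0    5   10   15   20   25   30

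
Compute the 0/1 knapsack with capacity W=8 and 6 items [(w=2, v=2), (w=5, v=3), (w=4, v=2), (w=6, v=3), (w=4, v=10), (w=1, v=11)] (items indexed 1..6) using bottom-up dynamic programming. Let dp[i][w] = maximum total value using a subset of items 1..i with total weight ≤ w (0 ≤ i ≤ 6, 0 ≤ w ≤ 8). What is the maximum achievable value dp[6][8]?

23

i\w   0   1   2   3   4   5   6   7   8
  0   0   0   0   0   0   0   0   0   0
  1   0   0   2   2   2   2   2   2   2
  2   0   0   2   2   2   3   3   5   5
  3   0   0   2   2   2   3   4   5   5
  4   0   0   2   2   2   3   4   5   5
  5   0   0   2   2  10  10  12  12  12
  6   0  11  11  13  13  21  21  23  23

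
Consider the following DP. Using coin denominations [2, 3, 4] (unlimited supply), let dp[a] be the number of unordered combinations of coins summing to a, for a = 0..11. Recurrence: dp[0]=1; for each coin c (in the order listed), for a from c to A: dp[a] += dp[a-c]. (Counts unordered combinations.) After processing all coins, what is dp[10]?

5

after  coin     0     1     2     3     4     5     6     7     8     9    10    11
          2     1     0     1     0     1     0     1     0     1     0     1     0
          3     1     0     1     1     1     1     2     1     2     2     2     2
          4     1     0     1     1     2     1     3     2     4     3     5     4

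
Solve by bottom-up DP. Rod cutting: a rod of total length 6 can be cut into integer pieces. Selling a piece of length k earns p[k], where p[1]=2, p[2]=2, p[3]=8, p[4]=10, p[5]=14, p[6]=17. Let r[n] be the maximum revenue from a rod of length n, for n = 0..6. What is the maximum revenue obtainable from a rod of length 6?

17

   n    0    1    2    3    4    5    6
r[n]    0    2    4    8   10   14   17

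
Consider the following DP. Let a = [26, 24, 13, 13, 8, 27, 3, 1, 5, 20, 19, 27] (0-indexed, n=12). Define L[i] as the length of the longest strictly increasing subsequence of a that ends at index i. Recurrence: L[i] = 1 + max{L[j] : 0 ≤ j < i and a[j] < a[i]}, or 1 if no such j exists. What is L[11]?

4

   i    0    1    2    3    4    5    6    7    8    9   10   11
a[i]   26   24   13   13    8   27    3    1    5   20   19   27
L[i]    1    1    1    1    1    2    1    1    2    3    3    4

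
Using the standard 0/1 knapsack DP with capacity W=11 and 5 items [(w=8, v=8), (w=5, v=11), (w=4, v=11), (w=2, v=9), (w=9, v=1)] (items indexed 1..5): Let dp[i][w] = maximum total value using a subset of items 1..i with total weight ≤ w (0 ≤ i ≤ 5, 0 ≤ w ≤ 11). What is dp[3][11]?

22

i\w   0   1   2   3   4   5   6   7   8   9  10  11
  0   0   0   0   0   0   0   0   0   0   0   0   0
  1   0   0   0   0   0   0   0   0   8   8   8   8
  2   0   0   0   0   0  11  11  11  11  11  11  11
  3   0   0   0   0  11  11  11  11  11  22  22  22
  4   0   0   9   9  11  11  20  20  20  22  22  31
  5   0   0   9   9  11  11  20  20  20  22  22  31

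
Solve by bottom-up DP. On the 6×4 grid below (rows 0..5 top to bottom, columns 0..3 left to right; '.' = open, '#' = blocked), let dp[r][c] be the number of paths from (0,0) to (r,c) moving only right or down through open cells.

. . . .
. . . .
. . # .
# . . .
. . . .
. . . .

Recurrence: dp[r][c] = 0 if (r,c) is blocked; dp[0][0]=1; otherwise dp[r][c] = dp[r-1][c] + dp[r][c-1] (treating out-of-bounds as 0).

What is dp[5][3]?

22

r\c   0   1   2   3
  0   1   1   1   1
  1   1   2   3   4
  2   1   3   0   4
  3   0   3   3   7
  4   0   3   6  13
  5   0   3   9  22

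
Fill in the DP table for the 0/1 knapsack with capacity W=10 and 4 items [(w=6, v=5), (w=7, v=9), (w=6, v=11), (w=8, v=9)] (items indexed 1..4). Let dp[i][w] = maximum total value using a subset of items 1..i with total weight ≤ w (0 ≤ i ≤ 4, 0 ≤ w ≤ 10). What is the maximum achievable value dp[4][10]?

i\w   0   1   2   3   4   5   6   7   8   9  10
  0   0   0   0   0   0   0   0   0   0   0   0
  1   0   0   0   0   0   0   5   5   5   5   5
  2   0   0   0   0   0   0   5   9   9   9   9
  3   0   0   0   0   0   0  11  11  11  11  11
  4   0   0   0   0   0   0  11  11  11  11  11

11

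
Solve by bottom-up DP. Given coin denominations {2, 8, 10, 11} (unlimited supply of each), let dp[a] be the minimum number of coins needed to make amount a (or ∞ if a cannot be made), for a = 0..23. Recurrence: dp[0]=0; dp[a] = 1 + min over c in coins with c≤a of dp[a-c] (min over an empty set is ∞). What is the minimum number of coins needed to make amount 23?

3

 a  0  1  2  3  4  5  6  7  8  9 10 11 12 13 14 15 16 17 18 19 20 21 22 23
dp  0  -  1  -  2  -  3  -  1  -  1  1  2  2  3  3  2  4  2  2  2  2  2  3
(- denotes ∞ / unreachable)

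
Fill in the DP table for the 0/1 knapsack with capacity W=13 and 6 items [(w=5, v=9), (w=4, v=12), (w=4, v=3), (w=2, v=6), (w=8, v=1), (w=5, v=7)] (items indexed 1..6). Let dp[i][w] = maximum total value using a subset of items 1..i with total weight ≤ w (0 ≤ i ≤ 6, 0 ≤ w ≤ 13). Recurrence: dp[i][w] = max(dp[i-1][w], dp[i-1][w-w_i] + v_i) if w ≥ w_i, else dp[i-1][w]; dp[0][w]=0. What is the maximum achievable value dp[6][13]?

i\w   0   1   2   3   4   5   6   7   8   9  10  11  12  13
  0   0   0   0   0   0   0   0   0   0   0   0   0   0   0
  1   0   0   0   0   0   9   9   9   9   9   9   9   9   9
  2   0   0   0   0  12  12  12  12  12  21  21  21  21  21
  3   0   0   0   0  12  12  12  12  15  21  21  21  21  24
  4   0   0   6   6  12  12  18  18  18  21  21  27  27  27
  5   0   0   6   6  12  12  18  18  18  21  21  27  27  27
  6   0   0   6   6  12  12  18  18  18  21  21  27  27  27

27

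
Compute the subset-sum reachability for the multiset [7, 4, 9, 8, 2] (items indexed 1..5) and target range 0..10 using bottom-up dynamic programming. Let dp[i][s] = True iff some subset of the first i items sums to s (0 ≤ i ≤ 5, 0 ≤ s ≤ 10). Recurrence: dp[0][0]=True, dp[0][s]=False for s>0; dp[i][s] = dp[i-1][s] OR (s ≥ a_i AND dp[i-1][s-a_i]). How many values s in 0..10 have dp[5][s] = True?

i\s   0   1   2   3   4   5   6   7   8   9  10
  0   T   F   F   F   F   F   F   F   F   F   F
  1   T   F   F   F   F   F   F   T   F   F   F
  2   T   F   F   F   T   F   F   T   F   F   F
  3   T   F   F   F   T   F   F   T   F   T   F
  4   T   F   F   F   T   F   F   T   T   T   F
  5   T   F   T   F   T   F   T   T   T   T   T

8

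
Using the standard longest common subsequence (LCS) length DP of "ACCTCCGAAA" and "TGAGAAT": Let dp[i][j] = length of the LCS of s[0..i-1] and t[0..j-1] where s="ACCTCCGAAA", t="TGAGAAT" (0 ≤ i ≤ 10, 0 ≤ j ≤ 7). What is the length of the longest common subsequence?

5

   ''  T  G  A  G  A  A  T
''  0  0  0  0  0  0  0  0
 A  0  0  0  1  1  1  1  1
 C  0  0  0  1  1  1  1  1
 C  0  0  0  1  1  1  1  1
 T  0  1  1  1  1  1  1  2
 C  0  1  1  1  1  1  1  2
 C  0  1  1  1  1  1  1  2
 G  0  1  2  2  2  2  2  2
 A  0  1  2  3  3  3  3  3
 A  0  1  2  3  3  4  4  4
 A  0  1  2  3  3  4  5  5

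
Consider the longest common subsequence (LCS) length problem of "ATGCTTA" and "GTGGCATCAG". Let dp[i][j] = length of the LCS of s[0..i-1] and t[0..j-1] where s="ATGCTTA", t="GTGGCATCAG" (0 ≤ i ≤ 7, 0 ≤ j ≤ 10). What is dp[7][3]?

2

   ''  G  T  G  G  C  A  T  C  A  G
''  0  0  0  0  0  0  0  0  0  0  0
 A  0  0  0  0  0  0  1  1  1  1  1
 T  0  0  1  1  1  1  1  2  2  2  2
 G  0  1  1  2  2  2  2  2  2  2  3
 C  0  1  1  2  2  3  3  3  3  3  3
 T  0  1  2  2  2  3  3  4  4  4  4
 T  0  1  2  2  2  3  3  4  4  4  4
 A  0  1  2  2  2  3  4  4  4  5  5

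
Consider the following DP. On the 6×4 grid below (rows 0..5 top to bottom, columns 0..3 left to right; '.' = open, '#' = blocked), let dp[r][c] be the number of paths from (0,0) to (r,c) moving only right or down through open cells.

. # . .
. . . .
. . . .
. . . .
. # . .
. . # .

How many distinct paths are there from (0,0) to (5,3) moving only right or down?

16

r\c   0   1   2   3
  0   1   0   0   0
  1   1   1   1   1
  2   1   2   3   4
  3   1   3   6  10
  4   1   0   6  16
  5   1   1   0  16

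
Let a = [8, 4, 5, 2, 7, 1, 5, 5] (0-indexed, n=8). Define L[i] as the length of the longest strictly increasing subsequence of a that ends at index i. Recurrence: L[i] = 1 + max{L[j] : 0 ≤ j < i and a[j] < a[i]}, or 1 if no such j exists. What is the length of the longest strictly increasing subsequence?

   i    0    1    2    3    4    5    6    7
a[i]    8    4    5    2    7    1    5    5
L[i]    1    1    2    1    3    1    2    2

3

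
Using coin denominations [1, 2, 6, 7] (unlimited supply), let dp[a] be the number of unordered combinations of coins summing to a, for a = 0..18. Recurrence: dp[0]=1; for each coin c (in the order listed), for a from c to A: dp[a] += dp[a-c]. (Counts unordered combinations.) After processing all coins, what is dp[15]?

23

after  coin     0     1     2     3     4     5     6     7     8     9    10    11    12    13    14    15    16    17    18
          1     1     1     1     1     1     1     1     1     1     1     1     1     1     1     1     1     1     1     1
          2     1     1     2     2     3     3     4     4     5     5     6     6     7     7     8     8     9     9    10
          6     1     1     2     2     3     3     5     5     7     7     9     9    12    12    15    15    18    18    22
          7     1     1     2     2     3     3     5     6     8     9    11    12    15    17    21    23    27    29    34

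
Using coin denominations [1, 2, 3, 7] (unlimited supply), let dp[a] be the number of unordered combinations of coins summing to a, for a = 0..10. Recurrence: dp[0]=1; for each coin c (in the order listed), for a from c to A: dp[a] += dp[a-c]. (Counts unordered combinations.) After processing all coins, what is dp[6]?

7

after  coin     0     1     2     3     4     5     6     7     8     9    10
          1     1     1     1     1     1     1     1     1     1     1     1
          2     1     1     2     2     3     3     4     4     5     5     6
          3     1     1     2     3     4     5     7     8    10    12    14
          7     1     1     2     3     4     5     7     9    11    14    17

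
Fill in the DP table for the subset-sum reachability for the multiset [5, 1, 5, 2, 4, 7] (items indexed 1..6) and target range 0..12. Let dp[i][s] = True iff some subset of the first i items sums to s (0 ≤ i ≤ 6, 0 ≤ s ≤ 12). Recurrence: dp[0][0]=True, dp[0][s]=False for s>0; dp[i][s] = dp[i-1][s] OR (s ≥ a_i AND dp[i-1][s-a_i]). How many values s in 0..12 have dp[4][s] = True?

11

i\s   0   1   2   3   4   5   6   7   8   9  10  11  12
  0   T   F   F   F   F   F   F   F   F   F   F   F   F
  1   T   F   F   F   F   T   F   F   F   F   F   F   F
  2   T   T   F   F   F   T   T   F   F   F   F   F   F
  3   T   T   F   F   F   T   T   F   F   F   T   T   F
  4   T   T   T   T   F   T   T   T   T   F   T   T   T
  5   T   T   T   T   T   T   T   T   T   T   T   T   T
  6   T   T   T   T   T   T   T   T   T   T   T   T   T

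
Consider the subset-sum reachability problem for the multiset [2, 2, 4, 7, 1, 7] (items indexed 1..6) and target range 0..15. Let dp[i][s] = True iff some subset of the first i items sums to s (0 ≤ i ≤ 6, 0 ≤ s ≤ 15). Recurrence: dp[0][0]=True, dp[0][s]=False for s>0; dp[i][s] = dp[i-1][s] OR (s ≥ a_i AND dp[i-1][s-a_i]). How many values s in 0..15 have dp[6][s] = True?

i\s   0   1   2   3   4   5   6   7   8   9  10  11  12  13  14  15
  0   T   F   F   F   F   F   F   F   F   F   F   F   F   F   F   F
  1   T   F   T   F   F   F   F   F   F   F   F   F   F   F   F   F
  2   T   F   T   F   T   F   F   F   F   F   F   F   F   F   F   F
  3   T   F   T   F   T   F   T   F   T   F   F   F   F   F   F   F
  4   T   F   T   F   T   F   T   T   T   T   F   T   F   T   F   T
  5   T   T   T   T   T   T   T   T   T   T   T   T   T   T   T   T
  6   T   T   T   T   T   T   T   T   T   T   T   T   T   T   T   T

16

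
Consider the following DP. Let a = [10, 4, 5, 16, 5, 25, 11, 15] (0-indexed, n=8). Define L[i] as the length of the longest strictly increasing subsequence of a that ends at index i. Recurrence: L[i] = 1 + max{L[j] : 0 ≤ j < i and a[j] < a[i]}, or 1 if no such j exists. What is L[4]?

   i    0    1    2    3    4    5    6    7
a[i]   10    4    5   16    5   25   11   15
L[i]    1    1    2    3    2    4    3    4

2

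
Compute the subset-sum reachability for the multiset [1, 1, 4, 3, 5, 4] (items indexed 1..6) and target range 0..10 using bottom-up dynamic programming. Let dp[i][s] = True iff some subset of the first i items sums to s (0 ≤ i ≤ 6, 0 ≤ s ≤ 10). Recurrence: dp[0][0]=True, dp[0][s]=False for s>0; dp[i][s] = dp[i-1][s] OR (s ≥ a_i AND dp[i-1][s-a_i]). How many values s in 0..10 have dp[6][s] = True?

11

i\s   0   1   2   3   4   5   6   7   8   9  10
  0   T   F   F   F   F   F   F   F   F   F   F
  1   T   T   F   F   F   F   F   F   F   F   F
  2   T   T   T   F   F   F   F   F   F   F   F
  3   T   T   T   F   T   T   T   F   F   F   F
  4   T   T   T   T   T   T   T   T   T   T   F
  5   T   T   T   T   T   T   T   T   T   T   T
  6   T   T   T   T   T   T   T   T   T   T   T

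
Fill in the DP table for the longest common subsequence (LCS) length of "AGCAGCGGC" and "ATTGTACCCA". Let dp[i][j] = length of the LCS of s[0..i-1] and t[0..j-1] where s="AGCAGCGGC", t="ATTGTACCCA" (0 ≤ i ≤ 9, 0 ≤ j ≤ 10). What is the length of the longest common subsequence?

5

   ''  A  T  T  G  T  A  C  C  C  A
''  0  0  0  0  0  0  0  0  0  0  0
 A  0  1  1  1  1  1  1  1  1  1  1
 G  0  1  1  1  2  2  2  2  2  2  2
 C  0  1  1  1  2  2  2  3  3  3  3
 A  0  1  1  1  2  2  3  3  3  3  4
 G  0  1  1  1  2  2  3  3  3  3  4
 C  0  1  1  1  2  2  3  4  4  4  4
 G  0  1  1  1  2  2  3  4  4  4  4
 G  0  1  1  1  2  2  3  4  4  4  4
 C  0  1  1  1  2  2  3  4  5  5  5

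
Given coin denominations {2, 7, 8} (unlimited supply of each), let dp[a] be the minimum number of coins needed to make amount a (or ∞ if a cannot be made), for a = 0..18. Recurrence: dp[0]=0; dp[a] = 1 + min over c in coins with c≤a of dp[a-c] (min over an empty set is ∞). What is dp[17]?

3

 a  0  1  2  3  4  5  6  7  8  9 10 11 12 13 14 15 16 17 18
dp  0  -  1  -  2  -  3  1  1  2  2  3  3  4  2  2  2  3  3
(- denotes ∞ / unreachable)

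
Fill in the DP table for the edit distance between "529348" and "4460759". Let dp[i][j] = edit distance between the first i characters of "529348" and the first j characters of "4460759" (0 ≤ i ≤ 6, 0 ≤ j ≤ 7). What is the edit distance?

7

   ''  4  4  6  0  7  5  9
''  0  1  2  3  4  5  6  7
 5  1  1  2  3  4  5  5  6
 2  2  2  2  3  4  5  6  6
 9  3  3  3  3  4  5  6  6
 3  4  4  4  4  4  5  6  7
 4  5  4  4  5  5  5  6  7
 8  6  5  5  5  6  6  6  7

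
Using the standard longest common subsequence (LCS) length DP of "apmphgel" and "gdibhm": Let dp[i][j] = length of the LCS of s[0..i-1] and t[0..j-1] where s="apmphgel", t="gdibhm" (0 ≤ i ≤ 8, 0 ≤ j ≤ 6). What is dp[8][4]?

   ''  g  d  i  b  h  m
''  0  0  0  0  0  0  0
 a  0  0  0  0  0  0  0
 p  0  0  0  0  0  0  0
 m  0  0  0  0  0  0  1
 p  0  0  0  0  0  0  1
 h  0  0  0  0  0  1  1
 g  0  1  1  1  1  1  1
 e  0  1  1  1  1  1  1
 l  0  1  1  1  1  1  1

1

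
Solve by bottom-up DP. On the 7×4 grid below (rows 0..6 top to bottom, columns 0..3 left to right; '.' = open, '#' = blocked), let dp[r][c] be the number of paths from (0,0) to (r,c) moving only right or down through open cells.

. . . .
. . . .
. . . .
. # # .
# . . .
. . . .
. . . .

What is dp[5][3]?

10

r\c   0   1   2   3
  0   1   1   1   1
  1   1   2   3   4
  2   1   3   6  10
  3   1   0   0  10
  4   0   0   0  10
  5   0   0   0  10
  6   0   0   0  10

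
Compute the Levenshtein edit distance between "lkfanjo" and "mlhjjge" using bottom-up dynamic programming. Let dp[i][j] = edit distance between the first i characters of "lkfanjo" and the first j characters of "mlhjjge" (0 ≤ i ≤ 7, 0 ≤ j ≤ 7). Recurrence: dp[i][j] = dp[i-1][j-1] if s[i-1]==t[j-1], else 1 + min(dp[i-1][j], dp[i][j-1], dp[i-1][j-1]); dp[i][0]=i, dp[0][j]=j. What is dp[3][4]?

   ''  m  l  h  j  j  g  e
''  0  1  2  3  4  5  6  7
 l  1  1  1  2  3  4  5  6
 k  2  2  2  2  3  4  5  6
 f  3  3  3  3  3  4  5  6
 a  4  4  4  4  4  4  5  6
 n  5  5  5  5  5  5  5  6
 j  6  6  6  6  5  5  6  6
 o  7  7  7  7  6  6  6  7

3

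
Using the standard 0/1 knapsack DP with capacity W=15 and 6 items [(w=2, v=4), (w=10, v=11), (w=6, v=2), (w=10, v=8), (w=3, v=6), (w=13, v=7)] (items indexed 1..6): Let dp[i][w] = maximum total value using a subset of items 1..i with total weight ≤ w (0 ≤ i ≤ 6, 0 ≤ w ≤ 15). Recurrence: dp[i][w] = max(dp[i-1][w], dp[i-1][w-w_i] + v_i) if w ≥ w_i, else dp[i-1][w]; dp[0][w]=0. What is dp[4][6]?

i\w   0   1   2   3   4   5   6   7   8   9  10  11  12  13  14  15
  0   0   0   0   0   0   0   0   0   0   0   0   0   0   0   0   0
  1   0   0   4   4   4   4   4   4   4   4   4   4   4   4   4   4
  2   0   0   4   4   4   4   4   4   4   4  11  11  15  15  15  15
  3   0   0   4   4   4   4   4   4   6   6  11  11  15  15  15  15
  4   0   0   4   4   4   4   4   4   6   6  11  11  15  15  15  15
  5   0   0   4   6   6  10  10  10  10  10  11  12  15  17  17  21
  6   0   0   4   6   6  10  10  10  10  10  11  12  15  17  17  21

4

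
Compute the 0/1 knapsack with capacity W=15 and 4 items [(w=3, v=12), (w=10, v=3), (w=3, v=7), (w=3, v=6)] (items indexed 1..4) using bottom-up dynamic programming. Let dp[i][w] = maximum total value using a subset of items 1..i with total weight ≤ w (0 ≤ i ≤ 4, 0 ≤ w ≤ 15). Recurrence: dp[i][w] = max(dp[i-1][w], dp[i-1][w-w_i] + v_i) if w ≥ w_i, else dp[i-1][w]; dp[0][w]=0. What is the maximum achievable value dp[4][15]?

25

i\w   0   1   2   3   4   5   6   7   8   9  10  11  12  13  14  15
  0   0   0   0   0   0   0   0   0   0   0   0   0   0   0   0   0
  1   0   0   0  12  12  12  12  12  12  12  12  12  12  12  12  12
  2   0   0   0  12  12  12  12  12  12  12  12  12  12  15  15  15
  3   0   0   0  12  12  12  19  19  19  19  19  19  19  19  19  19
  4   0   0   0  12  12  12  19  19  19  25  25  25  25  25  25  25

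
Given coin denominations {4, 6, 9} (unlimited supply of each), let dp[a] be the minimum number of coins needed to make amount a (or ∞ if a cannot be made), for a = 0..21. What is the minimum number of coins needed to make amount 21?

 a  0  1  2  3  4  5  6  7  8  9 10 11 12 13 14 15 16 17 18 19 20 21
dp  0  -  -  -  1  -  1  -  2  1  2  -  2  2  3  2  3  3  2  3  4  3
(- denotes ∞ / unreachable)

3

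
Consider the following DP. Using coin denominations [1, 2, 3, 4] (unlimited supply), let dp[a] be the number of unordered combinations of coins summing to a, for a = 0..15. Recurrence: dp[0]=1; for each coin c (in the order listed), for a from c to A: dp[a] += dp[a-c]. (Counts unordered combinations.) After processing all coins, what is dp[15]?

54

after  coin     0     1     2     3     4     5     6     7     8     9    10    11    12    13    14    15
          1     1     1     1     1     1     1     1     1     1     1     1     1     1     1     1     1
          2     1     1     2     2     3     3     4     4     5     5     6     6     7     7     8     8
          3     1     1     2     3     4     5     7     8    10    12    14    16    19    21    24    27
          4     1     1     2     3     5     6     9    11    15    18    23    27    34    39    47    54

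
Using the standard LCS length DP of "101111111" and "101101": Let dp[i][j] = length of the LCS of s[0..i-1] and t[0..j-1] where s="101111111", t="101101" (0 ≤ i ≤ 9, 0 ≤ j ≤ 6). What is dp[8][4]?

   ''  1  0  1  1  0  1
''  0  0  0  0  0  0  0
 1  0  1  1  1  1  1  1
 0  0  1  2  2  2  2  2
 1  0  1  2  3  3  3  3
 1  0  1  2  3  4  4  4
 1  0  1  2  3  4  4  5
 1  0  1  2  3  4  4  5
 1  0  1  2  3  4  4  5
 1  0  1  2  3  4  4  5
 1  0  1  2  3  4  4  5

4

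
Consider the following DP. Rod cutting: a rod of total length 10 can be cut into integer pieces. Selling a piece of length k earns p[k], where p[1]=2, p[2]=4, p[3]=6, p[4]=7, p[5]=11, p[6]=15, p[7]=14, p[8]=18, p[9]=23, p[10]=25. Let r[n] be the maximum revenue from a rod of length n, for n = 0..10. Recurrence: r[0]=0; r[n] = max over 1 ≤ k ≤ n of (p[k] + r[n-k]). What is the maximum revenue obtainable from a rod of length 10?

   n    0    1    2    3    4    5    6    7    8    9   10
r[n]    0    2    4    6    8   11   15   17   19   23   25

25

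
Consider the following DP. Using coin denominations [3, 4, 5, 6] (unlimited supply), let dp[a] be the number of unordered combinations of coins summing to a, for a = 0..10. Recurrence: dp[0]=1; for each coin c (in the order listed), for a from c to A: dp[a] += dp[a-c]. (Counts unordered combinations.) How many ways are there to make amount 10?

after  coin     0     1     2     3     4     5     6     7     8     9    10
          3     1     0     0     1     0     0     1     0     0     1     0
          4     1     0     0     1     1     0     1     1     1     1     1
          5     1     0     0     1     1     1     1     1     2     2     2
          6     1     0     0     1     1     1     2     1     2     3     3

3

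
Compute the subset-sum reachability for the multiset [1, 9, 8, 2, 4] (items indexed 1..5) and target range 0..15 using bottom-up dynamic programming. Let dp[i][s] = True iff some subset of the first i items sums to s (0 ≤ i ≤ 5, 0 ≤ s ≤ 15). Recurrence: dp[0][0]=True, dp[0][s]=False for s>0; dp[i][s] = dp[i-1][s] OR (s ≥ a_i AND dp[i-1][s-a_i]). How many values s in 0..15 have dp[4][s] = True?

i\s   0   1   2   3   4   5   6   7   8   9  10  11  12  13  14  15
  0   T   F   F   F   F   F   F   F   F   F   F   F   F   F   F   F
  1   T   T   F   F   F   F   F   F   F   F   F   F   F   F   F   F
  2   T   T   F   F   F   F   F   F   F   T   T   F   F   F   F   F
  3   T   T   F   F   F   F   F   F   T   T   T   F   F   F   F   F
  4   T   T   T   T   F   F   F   F   T   T   T   T   T   F   F   F
  5   T   T   T   T   T   T   T   T   T   T   T   T   T   T   T   T

9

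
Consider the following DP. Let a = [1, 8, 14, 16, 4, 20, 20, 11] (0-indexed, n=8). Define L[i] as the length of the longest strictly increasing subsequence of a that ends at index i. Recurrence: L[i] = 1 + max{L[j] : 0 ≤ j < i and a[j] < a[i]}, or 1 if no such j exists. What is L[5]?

5

   i    0    1    2    3    4    5    6    7
a[i]    1    8   14   16    4   20   20   11
L[i]    1    2    3    4    2    5    5    3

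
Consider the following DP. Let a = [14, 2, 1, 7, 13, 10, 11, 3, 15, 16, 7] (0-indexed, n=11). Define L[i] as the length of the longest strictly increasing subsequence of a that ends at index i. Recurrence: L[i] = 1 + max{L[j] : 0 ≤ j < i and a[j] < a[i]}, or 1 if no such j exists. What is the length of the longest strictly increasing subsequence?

   i    0    1    2    3    4    5    6    7    8    9   10
a[i]   14    2    1    7   13   10   11    3   15   16    7
L[i]    1    1    1    2    3    3    4    2    5    6    3

6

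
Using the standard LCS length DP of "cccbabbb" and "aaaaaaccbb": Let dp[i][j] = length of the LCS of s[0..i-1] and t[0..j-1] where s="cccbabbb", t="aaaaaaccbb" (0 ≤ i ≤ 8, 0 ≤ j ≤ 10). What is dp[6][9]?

3

   ''  a  a  a  a  a  a  c  c  b  b
''  0  0  0  0  0  0  0  0  0  0  0
 c  0  0  0  0  0  0  0  1  1  1  1
 c  0  0  0  0  0  0  0  1  2  2  2
 c  0  0  0  0  0  0  0  1  2  2  2
 b  0  0  0  0  0  0  0  1  2  3  3
 a  0  1  1  1  1  1  1  1  2  3  3
 b  0  1  1  1  1  1  1  1  2  3  4
 b  0  1  1  1  1  1  1  1  2  3  4
 b  0  1  1  1  1  1  1  1  2  3  4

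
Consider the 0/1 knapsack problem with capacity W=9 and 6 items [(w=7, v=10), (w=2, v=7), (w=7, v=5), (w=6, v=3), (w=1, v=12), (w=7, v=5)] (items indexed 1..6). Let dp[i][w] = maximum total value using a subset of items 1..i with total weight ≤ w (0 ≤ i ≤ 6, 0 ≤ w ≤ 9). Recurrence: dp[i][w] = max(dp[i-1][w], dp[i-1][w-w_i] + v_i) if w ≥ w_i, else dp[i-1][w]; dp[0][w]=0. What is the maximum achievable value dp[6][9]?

22

i\w   0   1   2   3   4   5   6   7   8   9
  0   0   0   0   0   0   0   0   0   0   0
  1   0   0   0   0   0   0   0  10  10  10
  2   0   0   7   7   7   7   7  10  10  17
  3   0   0   7   7   7   7   7  10  10  17
  4   0   0   7   7   7   7   7  10  10  17
  5   0  12  12  19  19  19  19  19  22  22
  6   0  12  12  19  19  19  19  19  22  22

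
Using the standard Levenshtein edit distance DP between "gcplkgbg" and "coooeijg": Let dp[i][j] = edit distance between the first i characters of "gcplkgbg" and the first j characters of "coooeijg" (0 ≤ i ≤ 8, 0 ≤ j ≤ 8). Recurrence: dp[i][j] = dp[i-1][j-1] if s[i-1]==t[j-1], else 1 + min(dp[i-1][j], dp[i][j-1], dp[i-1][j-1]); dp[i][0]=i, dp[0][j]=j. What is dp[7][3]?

6

   ''  c  o  o  o  e  i  j  g
''  0  1  2  3  4  5  6  7  8
 g  1  1  2  3  4  5  6  7  7
 c  2  1  2  3  4  5  6  7  8
 p  3  2  2  3  4  5  6  7  8
 l  4  3  3  3  4  5  6  7  8
 k  5  4  4  4  4  5  6  7  8
 g  6  5  5  5  5  5  6  7  7
 b  7  6  6  6  6  6  6  7  8
 g  8  7  7  7  7  7  7  7  7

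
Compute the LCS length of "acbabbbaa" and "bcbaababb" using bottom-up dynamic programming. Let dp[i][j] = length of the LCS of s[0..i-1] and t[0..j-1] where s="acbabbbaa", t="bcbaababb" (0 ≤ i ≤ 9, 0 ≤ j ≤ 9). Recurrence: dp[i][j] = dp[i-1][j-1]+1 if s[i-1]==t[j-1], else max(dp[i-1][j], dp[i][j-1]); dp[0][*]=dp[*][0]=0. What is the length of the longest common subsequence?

6

   ''  b  c  b  a  a  b  a  b  b
''  0  0  0  0  0  0  0  0  0  0
 a  0  0  0  0  1  1  1  1  1  1
 c  0  0  1  1  1  1  1  1  1  1
 b  0  1  1  2  2  2  2  2  2  2
 a  0  1  1  2  3  3  3  3  3  3
 b  0  1  1  2  3  3  4  4  4  4
 b  0  1  1  2  3  3  4  4  5  5
 b  0  1  1  2  3  3  4  4  5  6
 a  0  1  1  2  3  4  4  5  5  6
 a  0  1  1  2  3  4  4  5  5  6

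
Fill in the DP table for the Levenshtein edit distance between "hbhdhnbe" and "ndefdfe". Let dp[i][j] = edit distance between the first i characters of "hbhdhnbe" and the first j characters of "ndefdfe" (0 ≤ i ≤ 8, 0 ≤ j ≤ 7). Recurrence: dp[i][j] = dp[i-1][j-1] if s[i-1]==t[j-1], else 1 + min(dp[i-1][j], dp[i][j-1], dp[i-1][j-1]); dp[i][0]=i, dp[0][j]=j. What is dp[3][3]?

   ''  n  d  e  f  d  f  e
''  0  1  2  3  4  5  6  7
 h  1  1  2  3  4  5  6  7
 b  2  2  2  3  4  5  6  7
 h  3  3  3  3  4  5  6  7
 d  4  4  3  4  4  4  5  6
 h  5  5  4  4  5  5  5  6
 n  6  5  5  5  5  6  6  6
 b  7  6  6  6  6  6  7  7
 e  8  7  7  6  7  7  7  7

3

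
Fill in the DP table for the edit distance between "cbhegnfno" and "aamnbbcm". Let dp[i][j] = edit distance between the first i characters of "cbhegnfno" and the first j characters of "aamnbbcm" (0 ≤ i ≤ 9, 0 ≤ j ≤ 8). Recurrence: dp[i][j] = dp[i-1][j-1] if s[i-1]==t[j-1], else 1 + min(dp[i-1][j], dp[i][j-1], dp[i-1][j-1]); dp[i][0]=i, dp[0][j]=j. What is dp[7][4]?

6

   ''  a  a  m  n  b  b  c  m
''  0  1  2  3  4  5  6  7  8
 c  1  1  2  3  4  5  6  6  7
 b  2  2  2  3  4  4  5  6  7
 h  3  3  3  3  4  5  5  6  7
 e  4  4  4  4  4  5  6  6  7
 g  5  5  5  5  5  5  6  7  7
 n  6  6  6  6  5  6  6  7  8
 f  7  7  7  7  6  6  7  7  8
 n  8  8  8  8  7  7  7  8  8
 o  9  9  9  9  8  8  8  8  9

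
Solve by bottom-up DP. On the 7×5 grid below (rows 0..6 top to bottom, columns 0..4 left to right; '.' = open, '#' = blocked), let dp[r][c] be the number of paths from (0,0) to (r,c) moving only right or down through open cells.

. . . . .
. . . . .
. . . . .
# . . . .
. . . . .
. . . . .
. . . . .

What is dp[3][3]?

r\c   0   1   2   3   4
  0   1   1   1   1   1
  1   1   2   3   4   5
  2   1   3   6  10  15
  3   0   3   9  19  34
  4   0   3  12  31  65
  5   0   3  15  46 111
  6   0   3  18  64 175

19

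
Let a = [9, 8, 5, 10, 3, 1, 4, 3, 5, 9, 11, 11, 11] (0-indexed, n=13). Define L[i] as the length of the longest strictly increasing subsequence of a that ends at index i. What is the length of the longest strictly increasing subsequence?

   i    0    1    2    3    4    5    6    7    8    9   10   11   12
a[i]    9    8    5   10    3    1    4    3    5    9   11   11   11
L[i]    1    1    1    2    1    1    2    2    3    4    5    5    5

5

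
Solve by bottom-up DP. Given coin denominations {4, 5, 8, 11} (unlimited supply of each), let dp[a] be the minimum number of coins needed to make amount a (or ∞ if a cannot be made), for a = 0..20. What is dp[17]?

 a  0  1  2  3  4  5  6  7  8  9 10 11 12 13 14 15 16 17 18 19 20
dp  0  -  -  -  1  1  -  -  1  2  2  1  2  2  3  2  2  3  3  2  3
(- denotes ∞ / unreachable)

3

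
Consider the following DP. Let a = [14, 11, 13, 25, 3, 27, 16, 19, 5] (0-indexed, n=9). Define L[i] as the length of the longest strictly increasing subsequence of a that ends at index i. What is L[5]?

   i    0    1    2    3    4    5    6    7    8
a[i]   14   11   13   25    3   27   16   19    5
L[i]    1    1    2    3    1    4    3    4    2

4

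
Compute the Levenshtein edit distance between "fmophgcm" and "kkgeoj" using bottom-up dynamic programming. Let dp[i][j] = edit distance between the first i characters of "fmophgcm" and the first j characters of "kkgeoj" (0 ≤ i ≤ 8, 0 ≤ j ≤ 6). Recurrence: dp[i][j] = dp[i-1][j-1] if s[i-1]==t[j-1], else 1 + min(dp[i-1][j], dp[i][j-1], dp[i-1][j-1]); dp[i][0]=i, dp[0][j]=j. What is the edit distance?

   ''  k  k  g  e  o  j
''  0  1  2  3  4  5  6
 f  1  1  2  3  4  5  6
 m  2  2  2  3  4  5  6
 o  3  3  3  3  4  4  5
 p  4  4  4  4  4  5  5
 h  5  5  5  5  5  5  6
 g  6  6  6  5  6  6  6
 c  7  7  7  6  6  7  7
 m  8  8  8  7  7  7  8

8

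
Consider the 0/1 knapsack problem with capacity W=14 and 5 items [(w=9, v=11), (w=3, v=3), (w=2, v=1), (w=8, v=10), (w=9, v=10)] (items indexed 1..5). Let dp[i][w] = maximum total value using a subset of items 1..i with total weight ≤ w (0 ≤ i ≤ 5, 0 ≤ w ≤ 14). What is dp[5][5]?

4

i\w   0   1   2   3   4   5   6   7   8   9  10  11  12  13  14
  0   0   0   0   0   0   0   0   0   0   0   0   0   0   0   0
  1   0   0   0   0   0   0   0   0   0  11  11  11  11  11  11
  2   0   0   0   3   3   3   3   3   3  11  11  11  14  14  14
  3   0   0   1   3   3   4   4   4   4  11  11  12  14  14  15
  4   0   0   1   3   3   4   4   4  10  11  11  13  14  14  15
  5   0   0   1   3   3   4   4   4  10  11  11  13  14  14  15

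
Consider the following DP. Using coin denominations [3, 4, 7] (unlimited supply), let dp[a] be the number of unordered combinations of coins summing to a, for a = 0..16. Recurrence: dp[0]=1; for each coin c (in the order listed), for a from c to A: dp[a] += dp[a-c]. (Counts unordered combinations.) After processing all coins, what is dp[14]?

after  coin     0     1     2     3     4     5     6     7     8     9    10    11    12    13    14    15    16
          3     1     0     0     1     0     0     1     0     0     1     0     0     1     0     0     1     0
          4     1     0     0     1     1     0     1     1     1     1     1     1     2     1     1     2     2
          7     1     0     0     1     1     0     1     2     1     1     2     2     2     2     3     3     3

3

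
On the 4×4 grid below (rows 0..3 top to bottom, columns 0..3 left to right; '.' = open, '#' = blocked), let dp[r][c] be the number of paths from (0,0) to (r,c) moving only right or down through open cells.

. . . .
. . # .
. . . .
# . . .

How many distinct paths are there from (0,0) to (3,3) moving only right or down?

10

r\c   0   1   2   3
  0   1   1   1   1
  1   1   2   0   1
  2   1   3   3   4
  3   0   3   6  10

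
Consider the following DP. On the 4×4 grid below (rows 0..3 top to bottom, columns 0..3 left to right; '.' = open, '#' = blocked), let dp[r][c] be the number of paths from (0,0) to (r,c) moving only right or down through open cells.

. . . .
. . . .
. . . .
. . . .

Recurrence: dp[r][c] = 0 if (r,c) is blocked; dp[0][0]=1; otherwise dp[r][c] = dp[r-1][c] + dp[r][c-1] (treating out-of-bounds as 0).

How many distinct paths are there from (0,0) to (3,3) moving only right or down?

20

r\c   0   1   2   3
  0   1   1   1   1
  1   1   2   3   4
  2   1   3   6  10
  3   1   4  10  20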